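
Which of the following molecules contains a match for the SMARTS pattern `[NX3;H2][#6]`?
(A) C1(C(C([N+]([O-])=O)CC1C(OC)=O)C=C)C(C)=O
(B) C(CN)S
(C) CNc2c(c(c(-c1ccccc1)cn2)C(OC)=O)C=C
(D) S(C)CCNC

B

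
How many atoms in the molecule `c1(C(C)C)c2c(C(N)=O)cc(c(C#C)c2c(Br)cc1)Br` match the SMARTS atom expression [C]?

6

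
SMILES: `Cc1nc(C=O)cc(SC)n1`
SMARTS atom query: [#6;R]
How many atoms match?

Check the 11 heavy atoms by environment: 2× n (aromatic, in 6-ring) → no; 4× c (aromatic, in 6-ring) → match; 3× C (acyclic) → no; 1× O (acyclic) → no; 1× S (acyclic) → no.
That gives 4 matching atoms.

4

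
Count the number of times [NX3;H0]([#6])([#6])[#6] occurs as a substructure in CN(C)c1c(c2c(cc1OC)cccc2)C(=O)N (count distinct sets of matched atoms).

[NX3;H0]([#6])([#6])[#6] is the SMARTS for a tertiary amine: a trivalent nitrogen with no H, bonded to three carbons.
Exactly one fragment in the molecule meets all constraints, giving 1 match.

1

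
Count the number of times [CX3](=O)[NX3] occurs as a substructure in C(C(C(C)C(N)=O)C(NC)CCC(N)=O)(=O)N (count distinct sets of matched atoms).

3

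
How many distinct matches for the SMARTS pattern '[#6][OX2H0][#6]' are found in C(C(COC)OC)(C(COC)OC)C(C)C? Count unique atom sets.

4

[#6][OX2H0][#6] is the SMARTS for an ether: an aliphatic oxygen bridging two carbons with no H on the oxygen.
The molecule carries 4 separate instances of a methoxy ether (-OCH3) meeting every constraint; each maps to a distinct set of atoms, giving 4 matches.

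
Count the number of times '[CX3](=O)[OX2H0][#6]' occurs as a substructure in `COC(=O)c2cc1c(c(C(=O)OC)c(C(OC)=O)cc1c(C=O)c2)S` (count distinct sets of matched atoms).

3

[CX3](=O)[OX2H0][#6] is the SMARTS for an ester: a carbonyl carbon bonded to an oxygen that is itself bonded to carbon (no H on that O).
The molecule carries 3 separate instances of a methyl-ester group (-C(=O)OCH3) meeting every constraint; each maps to a distinct set of atoms, giving 3 matches.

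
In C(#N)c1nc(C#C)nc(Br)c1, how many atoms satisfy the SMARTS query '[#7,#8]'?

3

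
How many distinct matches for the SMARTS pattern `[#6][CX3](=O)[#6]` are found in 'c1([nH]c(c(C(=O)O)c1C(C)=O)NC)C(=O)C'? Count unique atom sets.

2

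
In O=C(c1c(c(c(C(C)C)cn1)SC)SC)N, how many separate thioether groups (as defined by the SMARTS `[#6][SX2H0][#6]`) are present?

[#6][SX2H0][#6] is the SMARTS for a thioether: an aliphatic sulfur bridging two carbons with no H on the sulfur.
The molecule carries 2 separate instances of a methylthio ether (-SCH3) meeting every constraint; each maps to a distinct set of atoms, giving 2 matches.

2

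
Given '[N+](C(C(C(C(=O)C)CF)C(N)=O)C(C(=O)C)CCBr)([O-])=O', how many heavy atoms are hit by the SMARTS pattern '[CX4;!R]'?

9

The query [CX4;!R] means: aliphatic carbon with four total connections, not in a ring.
Check the 21 heavy atoms by environment: 9× C (X4, acyclic) → match; 3× C (X3, acyclic) → no; 4× O (X1, acyclic) → no; 1× N (X3, acyclic) → no; 1× F (X1, acyclic) → no; 1× Br (X1, acyclic) → no; 1× N (charge +1, X3, acyclic) → no; 1× O (charge -1, X1, acyclic) → no.
That gives 9 matching atoms.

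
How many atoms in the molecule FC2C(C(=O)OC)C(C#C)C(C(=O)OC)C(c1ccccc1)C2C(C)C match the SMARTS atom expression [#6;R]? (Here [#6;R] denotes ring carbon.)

12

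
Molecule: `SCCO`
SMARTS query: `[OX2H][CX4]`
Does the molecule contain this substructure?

The pattern [OX2H][CX4] describes a hydroxyl oxygen bound to an sp3 (X4) carbon — an aliphatic alcohol.
The molecule carries a hydroxyl group (-OH), whose atoms satisfy every constraint of the query, so the pattern matches.

Yes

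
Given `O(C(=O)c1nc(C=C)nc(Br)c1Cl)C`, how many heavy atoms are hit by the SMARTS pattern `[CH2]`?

1

The query [CH2] means: aliphatic carbon with exactly two hydrogens.
Check the 14 heavy atoms by environment: 2× n (aromatic, H0) → no; 4× c (aromatic, H0) → no; 1× C (H0) → no; 2× O (H0) → no; 1× C (H3) → no; 1× C (H1) → no; 1× C (H2) → match; 1× Cl (H0) → no; 1× Br (H0) → no.
That gives 1 matching atom.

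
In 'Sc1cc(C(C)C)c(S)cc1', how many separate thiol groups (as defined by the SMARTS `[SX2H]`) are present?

[SX2H] is the SMARTS for a thiol: an aliphatic sulfur with two connections, one being H.
The molecule carries 2 separate instances of a thiol (-SH) meeting every constraint; each maps to a distinct set of atoms, giving 2 matches.

2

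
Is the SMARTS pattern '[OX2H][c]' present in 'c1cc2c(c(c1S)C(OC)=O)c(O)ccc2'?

The pattern [OX2H][c] describes a hydroxyl oxygen attached to an aromatic carbon — a phenol.
The molecule carries a hydroxyl group (-OH), whose atoms satisfy every constraint of the query, so the pattern matches.

Yes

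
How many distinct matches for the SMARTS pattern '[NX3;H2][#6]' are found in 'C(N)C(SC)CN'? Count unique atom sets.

2

[NX3;H2][#6] is the SMARTS for a primary amine: a trivalent nitrogen with two H attached to carbon.
The molecule carries 2 separate instances of a primary amino group (-NH2) meeting every constraint; each maps to a distinct set of atoms, giving 2 matches.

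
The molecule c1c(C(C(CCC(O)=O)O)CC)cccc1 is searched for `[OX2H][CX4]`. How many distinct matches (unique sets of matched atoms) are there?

[OX2H][CX4] is the SMARTS for an aliphatic alcohol: a hydroxyl oxygen bound to an sp3 (X4) carbon.
Exactly one fragment in the molecule meets all constraints, giving 1 match.

1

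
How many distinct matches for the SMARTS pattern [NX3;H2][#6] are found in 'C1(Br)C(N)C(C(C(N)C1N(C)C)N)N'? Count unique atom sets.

[NX3;H2][#6] is the SMARTS for a primary amine: a trivalent nitrogen with two H attached to carbon.
The molecule carries 4 separate instances of a primary amino group (-NH2) meeting every constraint; each maps to a distinct set of atoms, giving 4 matches.

4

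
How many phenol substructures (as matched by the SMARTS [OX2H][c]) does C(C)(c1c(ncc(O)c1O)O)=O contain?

3

[OX2H][c] is the SMARTS for a phenol: a hydroxyl oxygen attached to an aromatic carbon.
The molecule carries 3 separate instances of a hydroxyl group (-OH) meeting every constraint; each maps to a distinct set of atoms, giving 3 matches.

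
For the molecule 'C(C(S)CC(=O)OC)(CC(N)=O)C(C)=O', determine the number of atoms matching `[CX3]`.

3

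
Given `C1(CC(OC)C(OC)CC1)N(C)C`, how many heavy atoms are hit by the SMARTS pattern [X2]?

2

The query [X2] means: any atom with exactly two total connections (bonds + H).
Check the 13 heavy atoms by environment: 10× C (X4) → no; 1× N (X3) → no; 2× O (X2) → match.
That gives 2 matching atoms.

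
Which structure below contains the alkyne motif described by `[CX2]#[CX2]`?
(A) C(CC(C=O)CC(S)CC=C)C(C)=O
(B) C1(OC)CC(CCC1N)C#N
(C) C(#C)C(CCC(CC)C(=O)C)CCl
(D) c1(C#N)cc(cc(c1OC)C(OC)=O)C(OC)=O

C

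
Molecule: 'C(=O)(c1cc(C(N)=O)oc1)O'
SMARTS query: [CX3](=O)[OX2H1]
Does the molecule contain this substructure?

Yes

The pattern [CX3](=O)[OX2H1] describes an sp2 carbon double-bonded to O and single-bonded to an -OH oxygen — a carboxylic acid.
The molecule carries a carboxylic acid group (-C(=O)OH), whose atoms satisfy every constraint of the query, so the pattern matches.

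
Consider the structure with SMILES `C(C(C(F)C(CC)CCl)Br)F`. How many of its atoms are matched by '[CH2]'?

The query [CH2] means: aliphatic carbon with exactly two hydrogens.
Check the 11 heavy atoms by environment: 3× C (H2) → match; 3× C (H1) → no; 1× C (H3) → no; 2× F (H0) → no; 1× Br (H0) → no; 1× Cl (H0) → no.
That gives 3 matching atoms.

3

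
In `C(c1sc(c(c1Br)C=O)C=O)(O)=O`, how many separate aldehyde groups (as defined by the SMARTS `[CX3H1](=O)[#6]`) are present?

[CX3H1](=O)[#6] is the SMARTS for an aldehyde: an sp2 carbon with one H, double-bonded to O and single-bonded to carbon.
The molecule carries 2 separate instances of an aldehyde (-CHO) meeting every constraint; each maps to a distinct set of atoms, giving 2 matches.

2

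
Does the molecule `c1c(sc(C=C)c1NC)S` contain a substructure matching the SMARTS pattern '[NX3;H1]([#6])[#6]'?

Yes

The pattern [NX3;H1]([#6])[#6] describes a trivalent nitrogen with one H, bonded to two carbons — a secondary amine.
The molecule carries an N-methylamino group (-NHCH3), whose atoms satisfy every constraint of the query, so the pattern matches.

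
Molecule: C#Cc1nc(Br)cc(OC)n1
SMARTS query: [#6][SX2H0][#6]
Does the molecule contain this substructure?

The pattern [#6][SX2H0][#6] describes an aliphatic sulfur bridging two carbons with no H on the sulfur — a thioether.
The closest candidate here is a methoxy ether (-OCH3), but the bridging atom is O, not S. No other fragment satisfies the full query, so there is no match.

No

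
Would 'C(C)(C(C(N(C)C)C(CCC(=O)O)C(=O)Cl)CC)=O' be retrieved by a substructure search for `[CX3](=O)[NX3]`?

No

The pattern [CX3](=O)[NX3] describes a carbonyl carbon bonded to a trivalent nitrogen — an amide.
The closest candidate here is a carboxylic acid group (-C(=O)OH), but the carbonyl is bonded to O, not to an NX3 nitrogen. No other fragment satisfies the full query, so there is no match.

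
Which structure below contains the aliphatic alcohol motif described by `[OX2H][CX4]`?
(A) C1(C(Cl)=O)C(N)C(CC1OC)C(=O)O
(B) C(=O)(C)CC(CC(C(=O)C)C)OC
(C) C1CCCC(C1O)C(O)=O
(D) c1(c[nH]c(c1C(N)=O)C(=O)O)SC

C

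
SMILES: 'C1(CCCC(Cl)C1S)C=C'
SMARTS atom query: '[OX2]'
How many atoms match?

0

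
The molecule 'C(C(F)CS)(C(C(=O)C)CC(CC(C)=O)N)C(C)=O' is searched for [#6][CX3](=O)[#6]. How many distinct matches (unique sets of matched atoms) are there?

[#6][CX3](=O)[#6] is the SMARTS for a ketone: a carbonyl carbon (no H) flanked by two carbons.
The molecule carries 3 separate instances of an acetyl/ketone group (-C(=O)CH3) meeting every constraint; each maps to a distinct set of atoms, giving 3 matches.

3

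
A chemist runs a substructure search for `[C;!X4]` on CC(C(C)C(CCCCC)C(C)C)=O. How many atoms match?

1

The query [C;!X4] means: aliphatic carbon that does not have four total connections.
Check the 14 heavy atoms by environment: 12× C (X4) → no; 1× C (X3) → match; 1× O (X1) → no.
That gives 1 matching atom.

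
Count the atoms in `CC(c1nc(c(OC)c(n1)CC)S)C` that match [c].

The query [c] means: lowercase c matches aromatic carbon only.
Check the 14 heavy atoms by environment: 2× n (aromatic) → no; 4× c (aromatic) → match; 6× C → no; 1× O → no; 1× S → no.
That gives 4 matching atoms.

4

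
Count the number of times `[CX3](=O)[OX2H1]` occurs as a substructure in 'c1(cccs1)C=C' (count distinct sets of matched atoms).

[CX3](=O)[OX2H1] is the SMARTS for a carboxylic acid: an sp2 carbon double-bonded to O and single-bonded to an -OH oxygen.
No fragment in the molecule satisfies every constraint, giving 0 matches.

0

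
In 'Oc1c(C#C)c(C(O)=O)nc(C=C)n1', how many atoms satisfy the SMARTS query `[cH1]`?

0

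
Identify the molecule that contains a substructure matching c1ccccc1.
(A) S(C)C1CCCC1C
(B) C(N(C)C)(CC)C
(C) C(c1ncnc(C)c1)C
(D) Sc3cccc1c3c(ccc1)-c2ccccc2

c1ccccc1 describes six aromatic carbons in a ring (a benzene ring).
(A) has a methyl group (-CH3) but no six-membered all-carbon aromatic ring is present.
(B) has a methyl group (-CH3) but no six-membered all-carbon aromatic ring is present.
(C) has a methyl group (-CH3) but no six-membered all-carbon aromatic ring is present.
(D) contains a phenyl ring, which satisfies every atom and bond constraint.
So the answer is (D).

D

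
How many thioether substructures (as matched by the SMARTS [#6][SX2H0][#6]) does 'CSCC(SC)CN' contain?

2

[#6][SX2H0][#6] is the SMARTS for a thioether: an aliphatic sulfur bridging two carbons with no H on the sulfur.
The molecule carries 2 separate instances of a methylthio ether (-SCH3) meeting every constraint; each maps to a distinct set of atoms, giving 2 matches.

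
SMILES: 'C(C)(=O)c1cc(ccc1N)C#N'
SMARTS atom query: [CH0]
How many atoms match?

The query [CH0] means: aliphatic carbon with no attached hydrogen.
Check the 12 heavy atoms by environment: 3× c (aromatic, H0) → no; 3× c (aromatic, H1) → no; 1× N (H2) → no; 2× C (H0) → match; 1× O (H0) → no; 1× C (H3) → no; 1× N (H0) → no.
That gives 2 matching atoms.

2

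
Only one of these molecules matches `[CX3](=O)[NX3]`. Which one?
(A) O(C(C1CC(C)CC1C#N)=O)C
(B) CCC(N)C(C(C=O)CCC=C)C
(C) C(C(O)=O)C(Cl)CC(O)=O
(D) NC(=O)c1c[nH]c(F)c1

[CX3](=O)[NX3] describes a carbonyl carbon bonded to a trivalent nitrogen (an amide).
(A) has a methyl-ester group (-C(=O)OCH3) but the carbonyl is bonded to O, not to an NX3 nitrogen.
(B) has a primary amino group (-NH2) but the -NH2 is not attached to a carbonyl carbon.
(C) has a carboxylic acid group (-C(=O)OH) but the carbonyl is bonded to O, not to an NX3 nitrogen.
(D) contains a primary amide (-C(=O)NH2), which satisfies every atom and bond constraint.
So the answer is (D).

D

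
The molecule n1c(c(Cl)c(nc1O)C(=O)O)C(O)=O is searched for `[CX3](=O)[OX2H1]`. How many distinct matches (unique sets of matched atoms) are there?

2

[CX3](=O)[OX2H1] is the SMARTS for a carboxylic acid: an sp2 carbon double-bonded to O and single-bonded to an -OH oxygen.
The molecule carries 2 separate instances of a carboxylic acid group (-C(=O)OH) meeting every constraint; each maps to a distinct set of atoms, giving 2 matches.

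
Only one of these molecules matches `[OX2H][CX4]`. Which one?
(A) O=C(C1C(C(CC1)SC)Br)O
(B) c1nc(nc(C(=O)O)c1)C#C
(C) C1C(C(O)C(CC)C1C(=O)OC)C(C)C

C

[OX2H][CX4] describes a hydroxyl oxygen bound to an sp3 (X4) carbon (an aliphatic alcohol).
(A) has a carboxylic acid group (-C(=O)OH) but the -OH is on a CX3 carbonyl carbon, not a CX4 carbon.
(B) has a carboxylic acid group (-C(=O)OH) but the -OH is on a CX3 carbonyl carbon, not a CX4 carbon.
(C) contains a hydroxyl group (-OH), which satisfies every atom and bond constraint.
So the answer is (C).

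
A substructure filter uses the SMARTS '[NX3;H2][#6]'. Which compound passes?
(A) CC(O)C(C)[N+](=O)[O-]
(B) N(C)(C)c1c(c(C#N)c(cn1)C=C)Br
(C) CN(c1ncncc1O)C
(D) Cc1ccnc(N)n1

[NX3;H2][#6] describes a trivalent nitrogen with two H attached to carbon (a primary amine).
(A) has a nitro group (-[N+](=O)[O-]) but the nitrogen is [N+] with no H, not NX3H2.
(B) has a dimethylamino group (-N(CH3)2) but the nitrogen has H0, not H2.
(C) has a dimethylamino group (-N(CH3)2) but the nitrogen has H0, not H2.
(D) contains a primary amino group (-NH2), which satisfies every atom and bond constraint.
So the answer is (D).

D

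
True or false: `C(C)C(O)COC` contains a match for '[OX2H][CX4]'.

True

The pattern [OX2H][CX4] describes a hydroxyl oxygen bound to an sp3 (X4) carbon — an aliphatic alcohol.
The molecule carries a hydroxyl group (-OH), whose atoms satisfy every constraint of the query, so the pattern matches.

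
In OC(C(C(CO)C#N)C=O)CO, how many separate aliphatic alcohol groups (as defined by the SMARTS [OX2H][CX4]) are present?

3

[OX2H][CX4] is the SMARTS for an aliphatic alcohol: a hydroxyl oxygen bound to an sp3 (X4) carbon.
The molecule carries 3 separate instances of a hydroxyl group (-OH) meeting every constraint; each maps to a distinct set of atoms, giving 3 matches.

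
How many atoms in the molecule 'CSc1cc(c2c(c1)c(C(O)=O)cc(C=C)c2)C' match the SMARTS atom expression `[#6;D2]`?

5

The query [#6;D2] means: any carbon bonded to exactly two heavy atoms.
Check the 18 heavy atoms by environment: 6× c (aromatic, D3) → no; 4× c (aromatic, D2) → match; 1× S (D2) → no; 3× C (D1) → no; 1× C (D2) → match; 1× C (D3) → no; 2× O (D1) → no.
Summing the matching environments: 4 + 1 = 5 matching atoms.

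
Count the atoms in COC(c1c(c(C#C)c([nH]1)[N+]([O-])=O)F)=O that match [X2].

3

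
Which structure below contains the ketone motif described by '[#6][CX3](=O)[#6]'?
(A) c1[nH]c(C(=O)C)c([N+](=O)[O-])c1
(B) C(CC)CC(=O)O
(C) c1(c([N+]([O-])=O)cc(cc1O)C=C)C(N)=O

[#6][CX3](=O)[#6] describes a carbonyl carbon (no H) flanked by two carbons (a ketone).
(A) contains an acetyl/ketone group (-C(=O)CH3), which satisfies every atom and bond constraint.
(B) has a carboxylic acid group (-C(=O)OH) but one neighbour of the carbonyl carbon is O, not C.
(C) has a primary amide (-C(=O)NH2) but one neighbour of the carbonyl carbon is N, not C.
So the answer is (A).

A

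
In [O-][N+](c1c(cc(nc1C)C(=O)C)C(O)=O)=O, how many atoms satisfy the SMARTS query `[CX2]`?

0

Check the 16 heavy atoms by environment: 1× n (aromatic, X2) → no; 5× c (aromatic, X3) → no; 2× C (X4) → no; 1× N (charge +1, X3) → no; 1× O (charge -1, X1) → no; 3× O (X1) → no; 2× C (X3) → no; 1× O (X2) → no.
No environment satisfies the query, so 0 matching atoms.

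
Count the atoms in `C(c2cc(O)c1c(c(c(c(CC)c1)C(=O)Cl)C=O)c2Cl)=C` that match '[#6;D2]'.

The query [#6;D2] means: any carbon bonded to exactly two heavy atoms.
Check the 21 heavy atoms by environment: 8× c (aromatic, D3) → no; 2× c (aromatic, D2) → match; 3× C (D2) → match; 3× O (D1) → no; 2× C (D1) → no; 2× Cl (D1) → no; 1× C (D3) → no.
Summing the matching environments: 2 + 3 = 5 matching atoms.

5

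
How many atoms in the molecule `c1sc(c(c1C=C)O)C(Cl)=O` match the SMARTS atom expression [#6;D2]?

Check the 11 heavy atoms by environment: 1× s (aromatic, D2) → no; 1× c (aromatic, D2) → match; 3× c (aromatic, D3) → no; 2× O (D1) → no; 1× C (D2) → match; 1× C (D1) → no; 1× C (D3) → no; 1× Cl (D1) → no.
Summing the matching environments: 1 + 1 = 2 matching atoms.

2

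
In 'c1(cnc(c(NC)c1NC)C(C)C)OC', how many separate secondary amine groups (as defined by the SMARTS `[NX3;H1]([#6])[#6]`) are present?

2

[NX3;H1]([#6])[#6] is the SMARTS for a secondary amine: a trivalent nitrogen with one H, bonded to two carbons.
The molecule carries 2 separate instances of an N-methylamino group (-NHCH3) meeting every constraint; each maps to a distinct set of atoms, giving 2 matches.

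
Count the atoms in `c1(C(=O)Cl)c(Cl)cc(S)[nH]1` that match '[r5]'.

5

The query [r5] means: r5 matches atoms in a five-membered ring.
Check the 10 heavy atoms by environment: 1× n (aromatic, in 5-ring) → match; 4× c (aromatic, in 5-ring) → match; 2× Cl (acyclic) → no; 1× C (acyclic) → no; 1× O (acyclic) → no; 1× S (acyclic) → no.
Summing the matching environments: 1 + 4 = 5 matching atoms.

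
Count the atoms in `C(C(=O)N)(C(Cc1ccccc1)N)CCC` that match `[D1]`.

The query [D1] means: atom with exactly one heavy-atom neighbour (degree 1).
Check the 16 heavy atoms by environment: 3× C (D2) → no; 3× C (D3) → no; 1× c (aromatic, D3) → no; 5× c (aromatic, D2) → no; 2× N (D1) → match; 1× C (D1) → match; 1× O (D1) → match.
Summing the matching environments: 2 + 1 + 1 = 4 matching atoms.

4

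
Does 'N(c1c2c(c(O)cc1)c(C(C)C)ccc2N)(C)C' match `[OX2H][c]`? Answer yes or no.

The pattern [OX2H][c] describes a hydroxyl oxygen attached to an aromatic carbon — a phenol.
The molecule carries a hydroxyl group (-OH), whose atoms satisfy every constraint of the query, so the pattern matches.

Yes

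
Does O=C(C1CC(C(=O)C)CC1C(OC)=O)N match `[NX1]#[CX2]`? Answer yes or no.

No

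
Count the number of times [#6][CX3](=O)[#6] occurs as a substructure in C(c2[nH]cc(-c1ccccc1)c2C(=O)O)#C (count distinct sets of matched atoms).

[#6][CX3](=O)[#6] is the SMARTS for a ketone: a carbonyl carbon (no H) flanked by two carbons.
The molecule has a carboxylic acid group (-C(=O)OH), but one neighbour of the carbonyl carbon is O, not C; nothing else fits, so there are 0 matches.

0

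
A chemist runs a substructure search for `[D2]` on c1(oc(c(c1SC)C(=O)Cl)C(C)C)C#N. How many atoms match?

Check the 15 heavy atoms by environment: 1× o (aromatic, D2) → match; 4× c (aromatic, D3) → no; 1× S (D2) → match; 3× C (D1) → no; 1× C (D2) → match; 1× N (D1) → no; 2× C (D3) → no; 1× O (D1) → no; 1× Cl (D1) → no.
Summing the matching environments: 1 + 1 + 1 = 3 matching atoms.

3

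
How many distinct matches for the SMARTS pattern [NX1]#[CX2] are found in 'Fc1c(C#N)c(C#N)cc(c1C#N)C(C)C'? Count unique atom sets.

3

[NX1]#[CX2] is the SMARTS for a nitrile: a nitrogen triple-bonded to a two-connected carbon.
The molecule carries 3 separate instances of a nitrile (-C#N) meeting every constraint; each maps to a distinct set of atoms, giving 3 matches.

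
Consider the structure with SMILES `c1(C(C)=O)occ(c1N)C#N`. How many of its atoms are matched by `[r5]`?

The query [r5] means: r5 matches atoms in a five-membered ring.
Check the 11 heavy atoms by environment: 1× o (aromatic, in 5-ring) → match; 4× c (aromatic, in 5-ring) → match; 3× C (acyclic) → no; 2× N (acyclic) → no; 1× O (acyclic) → no.
Summing the matching environments: 1 + 4 = 5 matching atoms.

5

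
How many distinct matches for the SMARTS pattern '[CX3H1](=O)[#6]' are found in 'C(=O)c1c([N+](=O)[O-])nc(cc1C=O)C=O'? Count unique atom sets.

[CX3H1](=O)[#6] is the SMARTS for an aldehyde: an sp2 carbon with one H, double-bonded to O and single-bonded to carbon.
The molecule carries 3 separate instances of an aldehyde (-CHO) meeting every constraint; each maps to a distinct set of atoms, giving 3 matches.

3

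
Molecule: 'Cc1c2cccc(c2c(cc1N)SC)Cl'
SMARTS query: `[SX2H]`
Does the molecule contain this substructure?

The pattern [SX2H] describes an aliphatic sulfur with two connections, one being H — a thiol.
The closest candidate here is a methylthio ether (-SCH3), but the sulfur has H0 (bonded to two carbons), not H1. No other fragment satisfies the full query, so there is no match.

No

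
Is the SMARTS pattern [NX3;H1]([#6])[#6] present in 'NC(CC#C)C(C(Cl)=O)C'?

No

The pattern [NX3;H1]([#6])[#6] describes a trivalent nitrogen with one H, bonded to two carbons — a secondary amine.
The closest candidate here is a primary amino group (-NH2), but the nitrogen has H2 and only one carbon neighbour. No other fragment satisfies the full query, so there is no match.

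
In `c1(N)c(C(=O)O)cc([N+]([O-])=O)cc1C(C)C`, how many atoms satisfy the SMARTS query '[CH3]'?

2

The query [CH3] means: aliphatic carbon with exactly three hydrogens.
Check the 16 heavy atoms by environment: 4× c (aromatic, H0) → no; 2× c (aromatic, H1) → no; 1× N (charge +1, H0) → no; 1× O (charge -1, H0) → no; 2× O (H0) → no; 1× C (H1) → no; 2× C (H3) → match; 1× N (H2) → no; 1× C (H0) → no; 1× O (H1) → no.
That gives 2 matching atoms.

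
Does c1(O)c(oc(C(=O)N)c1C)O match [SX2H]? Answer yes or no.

No

The pattern [SX2H] describes an aliphatic sulfur with two connections, one being H — a thiol.
The closest candidate here is a hydroxyl group (-OH), but it is an -OH, not an -SH. No other fragment satisfies the full query, so there is no match.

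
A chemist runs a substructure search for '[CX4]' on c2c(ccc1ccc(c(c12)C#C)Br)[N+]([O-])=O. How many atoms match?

0

The query [CX4] means: C with X4: aliphatic carbon with exactly 4 total connections (bonds + H).
Check the 16 heavy atoms by environment: 10× c (aromatic, X3) → no; 2× C (X2) → no; 1× N (charge +1, X3) → no; 1× O (charge -1, X1) → no; 1× O (X1) → no; 1× Br (X1) → no.
No environment satisfies the query, so 0 matching atoms.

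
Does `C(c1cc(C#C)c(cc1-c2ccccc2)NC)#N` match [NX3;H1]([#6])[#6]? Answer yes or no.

Yes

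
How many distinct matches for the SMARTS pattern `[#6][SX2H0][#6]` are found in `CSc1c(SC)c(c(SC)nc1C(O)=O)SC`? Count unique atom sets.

[#6][SX2H0][#6] is the SMARTS for a thioether: an aliphatic sulfur bridging two carbons with no H on the sulfur.
The molecule carries 4 separate instances of a methylthio ether (-SCH3) meeting every constraint; each maps to a distinct set of atoms, giving 4 matches.

4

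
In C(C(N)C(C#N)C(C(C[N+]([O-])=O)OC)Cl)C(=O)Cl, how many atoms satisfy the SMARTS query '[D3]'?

6

The query [D3] means: atom with exactly three heavy-atom neighbours.
Check the 18 heavy atoms by environment: 3× C (D2) → no; 5× C (D3) → match; 2× N (D1) → no; 2× Cl (D1) → no; 2× O (D1) → no; 1× O (D2) → no; 1× C (D1) → no; 1× N (charge +1, D3) → match; 1× O (charge -1, D1) → no.
Summing the matching environments: 5 + 1 = 6 matching atoms.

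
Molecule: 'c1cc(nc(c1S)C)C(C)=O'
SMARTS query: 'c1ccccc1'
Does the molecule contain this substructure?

No

The pattern c1ccccc1 describes six aromatic carbons in a ring — a benzene ring.
The closest candidate here is a methyl group (-CH3), but no six-membered all-carbon aromatic ring is present. No other fragment satisfies the full query, so there is no match.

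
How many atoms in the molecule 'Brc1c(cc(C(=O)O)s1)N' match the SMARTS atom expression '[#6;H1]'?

1

The query [#6;H1] means: any carbon bearing exactly one hydrogen.
Check the 10 heavy atoms by environment: 1× s (aromatic, H0) → no; 3× c (aromatic, H0) → no; 1× c (aromatic, H1) → match; 1× Br (H0) → no; 1× C (H0) → no; 1× O (H0) → no; 1× O (H1) → no; 1× N (H2) → no.
That gives 1 matching atom.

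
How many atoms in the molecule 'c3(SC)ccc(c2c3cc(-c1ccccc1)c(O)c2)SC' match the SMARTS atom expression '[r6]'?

The query [r6] means: r6 matches atoms in a six-membered ring.
Check the 21 heavy atoms by environment: 16× c (aromatic, in 6-ring) → match; 2× S (acyclic) → no; 2× C (acyclic) → no; 1× O (acyclic) → no.
That gives 16 matching atoms.

16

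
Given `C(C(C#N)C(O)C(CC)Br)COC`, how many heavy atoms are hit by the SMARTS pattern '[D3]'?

The query [D3] means: atom with exactly three heavy-atom neighbours.
Check the 13 heavy atoms by environment: 4× C (D2) → no; 3× C (D3) → match; 2× C (D1) → no; 1× O (D2) → no; 1× Br (D1) → no; 1× N (D1) → no; 1× O (D1) → no.
That gives 3 matching atoms.

3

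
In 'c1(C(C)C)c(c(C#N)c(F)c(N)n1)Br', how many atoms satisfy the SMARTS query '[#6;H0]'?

The query [#6;H0] means: any carbon with no attached hydrogen.
Check the 14 heavy atoms by environment: 1× n (aromatic, H0) → no; 5× c (aromatic, H0) → match; 1× Br (H0) → no; 1× N (H2) → no; 1× C (H1) → no; 2× C (H3) → no; 1× C (H0) → match; 1× N (H0) → no; 1× F (H0) → no.
Summing the matching environments: 5 + 1 = 6 matching atoms.

6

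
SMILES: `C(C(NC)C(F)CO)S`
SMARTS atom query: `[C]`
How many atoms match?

5

The query [C] means: uppercase C matches aliphatic (non-aromatic) carbon only.
Check the 9 heavy atoms by environment: 5× C → match; 1× F → no; 1× N → no; 1× O → no; 1× S → no.
That gives 5 matching atoms.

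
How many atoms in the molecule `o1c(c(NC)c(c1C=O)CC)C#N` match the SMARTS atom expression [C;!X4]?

The query [C;!X4] means: aliphatic carbon that does not have four total connections.
Check the 13 heavy atoms by environment: 1× o (aromatic, X2) → no; 4× c (aromatic, X3) → no; 3× C (X4) → no; 1× C (X3) → match; 1× O (X1) → no; 1× C (X2) → match; 1× N (X1) → no; 1× N (X3) → no.
Summing the matching environments: 1 + 1 = 2 matching atoms.

2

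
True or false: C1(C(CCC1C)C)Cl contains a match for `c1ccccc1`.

False

The pattern c1ccccc1 describes six aromatic carbons in a ring — a benzene ring.
The closest candidate here is a methyl group (-CH3), but no six-membered all-carbon aromatic ring is present. No other fragment satisfies the full query, so there is no match.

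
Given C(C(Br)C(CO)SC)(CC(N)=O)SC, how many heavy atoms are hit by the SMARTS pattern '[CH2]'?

Check the 14 heavy atoms by environment: 2× C (H2) → match; 3× C (H1) → no; 2× S (H0) → no; 2× C (H3) → no; 1× C (H0) → no; 1× O (H0) → no; 1× N (H2) → no; 1× O (H1) → no; 1× Br (H0) → no.
That gives 2 matching atoms.

2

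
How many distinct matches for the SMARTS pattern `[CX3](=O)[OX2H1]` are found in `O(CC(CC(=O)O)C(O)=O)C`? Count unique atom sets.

2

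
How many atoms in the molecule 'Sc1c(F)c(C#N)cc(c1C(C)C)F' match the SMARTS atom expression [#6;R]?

6

The query [#6;R] means: carbon that is part of a ring.
Check the 14 heavy atoms by environment: 6× c (aromatic, in 6-ring) → match; 2× F (acyclic) → no; 1× S (acyclic) → no; 4× C (acyclic) → no; 1× N (acyclic) → no.
That gives 6 matching atoms.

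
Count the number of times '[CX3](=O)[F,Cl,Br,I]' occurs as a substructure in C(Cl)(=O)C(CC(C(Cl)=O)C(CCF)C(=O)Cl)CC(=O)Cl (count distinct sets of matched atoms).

[CX3](=O)[F,Cl,Br,I] is the SMARTS for an acyl halide: a carbonyl carbon bonded to a halogen.
The molecule carries 4 separate instances of an acyl chloride (-C(=O)Cl) meeting every constraint; each maps to a distinct set of atoms, giving 4 matches.

4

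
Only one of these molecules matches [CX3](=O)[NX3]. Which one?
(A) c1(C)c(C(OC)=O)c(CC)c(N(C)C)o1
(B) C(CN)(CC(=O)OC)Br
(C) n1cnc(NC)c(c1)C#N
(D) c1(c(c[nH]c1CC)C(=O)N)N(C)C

D

[CX3](=O)[NX3] describes a carbonyl carbon bonded to a trivalent nitrogen (an amide).
(A) has a methyl-ester group (-C(=O)OCH3) but the carbonyl is bonded to O, not to an NX3 nitrogen.
(B) has a primary amino group (-NH2) but the -NH2 is not attached to a carbonyl carbon.
(C) has a nitrile (-C#N) but the nitrile N is NX1 (triple-bonded), not NX3.
(D) contains a primary amide (-C(=O)NH2), which satisfies every atom and bond constraint.
So the answer is (D).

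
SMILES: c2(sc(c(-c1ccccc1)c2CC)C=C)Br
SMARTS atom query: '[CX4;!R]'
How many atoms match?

2

The query [CX4;!R] means: aliphatic carbon with four total connections, not in a ring.
Check the 16 heavy atoms by environment: 1× s (aromatic, X2, in 5-ring) → no; 4× c (aromatic, X3, in 5-ring) → no; 6× c (aromatic, X3, in 6-ring) → no; 1× Br (X1, acyclic) → no; 2× C (X3, acyclic) → no; 2× C (X4, acyclic) → match.
That gives 2 matching atoms.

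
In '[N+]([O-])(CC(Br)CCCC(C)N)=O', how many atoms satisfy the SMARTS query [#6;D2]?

Check the 12 heavy atoms by environment: 4× C (D2) → match; 2× C (D3) → no; 1× C (D1) → no; 1× Br (D1) → no; 1× N (D1) → no; 1× N (charge +1, D3) → no; 1× O (charge -1, D1) → no; 1× O (D1) → no.
That gives 4 matching atoms.

4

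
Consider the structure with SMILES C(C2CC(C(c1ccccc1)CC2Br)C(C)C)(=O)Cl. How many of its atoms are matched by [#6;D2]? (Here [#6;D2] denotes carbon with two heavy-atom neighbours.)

7

The query [#6;D2] means: any carbon bonded to exactly two heavy atoms.
Check the 19 heavy atoms by environment: 6× C (D3) → no; 2× C (D2) → match; 2× C (D1) → no; 1× O (D1) → no; 1× Cl (D1) → no; 1× c (aromatic, D3) → no; 5× c (aromatic, D2) → match; 1× Br (D1) → no.
Summing the matching environments: 2 + 5 = 7 matching atoms.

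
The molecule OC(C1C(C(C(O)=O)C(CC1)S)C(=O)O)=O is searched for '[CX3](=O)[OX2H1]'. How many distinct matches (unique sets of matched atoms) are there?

[CX3](=O)[OX2H1] is the SMARTS for a carboxylic acid: an sp2 carbon double-bonded to O and single-bonded to an -OH oxygen.
The molecule carries 3 separate instances of a carboxylic acid group (-C(=O)OH) meeting every constraint; each maps to a distinct set of atoms, giving 3 matches.

3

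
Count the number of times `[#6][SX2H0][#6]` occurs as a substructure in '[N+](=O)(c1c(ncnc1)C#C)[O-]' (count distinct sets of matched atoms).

[#6][SX2H0][#6] is the SMARTS for a thioether: an aliphatic sulfur bridging two carbons with no H on the sulfur.
No fragment in the molecule satisfies every constraint, giving 0 matches.

0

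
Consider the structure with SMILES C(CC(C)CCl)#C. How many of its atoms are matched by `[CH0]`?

The query [CH0] means: aliphatic carbon with no attached hydrogen.
Check the 7 heavy atoms by environment: 2× C (H2) → no; 2× C (H1) → no; 1× C (H3) → no; 1× C (H0) → match; 1× Cl (H0) → no.
That gives 1 matching atom.

1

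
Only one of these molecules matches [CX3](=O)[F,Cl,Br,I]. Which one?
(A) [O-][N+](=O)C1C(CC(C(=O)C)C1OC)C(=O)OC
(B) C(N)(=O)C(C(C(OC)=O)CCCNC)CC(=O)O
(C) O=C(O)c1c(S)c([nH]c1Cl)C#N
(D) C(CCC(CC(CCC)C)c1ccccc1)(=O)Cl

D

[CX3](=O)[F,Cl,Br,I] describes a carbonyl carbon bonded to a halogen (an acyl halide).
(A) has a methyl-ester group (-C(=O)OCH3) but the carbonyl is bonded to -O-C, not to a halogen.
(B) has a methyl-ester group (-C(=O)OCH3) but the carbonyl is bonded to -O-C, not to a halogen.
(C) has a chloro substituent but the Cl is not on a carbonyl carbon.
(D) contains an acyl chloride (-C(=O)Cl), which satisfies every atom and bond constraint.
So the answer is (D).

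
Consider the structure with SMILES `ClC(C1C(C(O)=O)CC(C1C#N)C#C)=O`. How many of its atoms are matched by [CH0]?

4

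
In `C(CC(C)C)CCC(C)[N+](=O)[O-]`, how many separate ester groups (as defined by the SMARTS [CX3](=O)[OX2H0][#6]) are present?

0

[CX3](=O)[OX2H0][#6] is the SMARTS for an ester: a carbonyl carbon bonded to an oxygen that is itself bonded to carbon (no H on that O).
No fragment in the molecule satisfies every constraint, giving 0 matches.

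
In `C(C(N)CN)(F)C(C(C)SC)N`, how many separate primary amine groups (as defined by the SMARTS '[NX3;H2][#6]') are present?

3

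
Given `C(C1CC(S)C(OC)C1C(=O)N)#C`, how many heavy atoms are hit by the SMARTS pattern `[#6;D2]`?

The query [#6;D2] means: any carbon bonded to exactly two heavy atoms.
Check the 13 heavy atoms by environment: 5× C (D3) → no; 2× C (D2) → match; 1× O (D1) → no; 1× N (D1) → no; 1× O (D2) → no; 2× C (D1) → no; 1× S (D1) → no.
That gives 2 matching atoms.

2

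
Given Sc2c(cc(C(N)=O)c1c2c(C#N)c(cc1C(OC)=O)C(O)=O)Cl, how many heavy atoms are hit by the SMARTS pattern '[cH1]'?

2

The query [cH1] means: aromatic carbon bearing exactly one hydrogen.
Check the 24 heavy atoms by environment: 8× c (aromatic, H0) → no; 2× c (aromatic, H1) → match; 4× C (H0) → no; 4× O (H0) → no; 1× C (H3) → no; 1× N (H2) → no; 1× O (H1) → no; 1× Cl (H0) → no; 1× N (H0) → no; 1× S (H1) → no.
That gives 2 matching atoms.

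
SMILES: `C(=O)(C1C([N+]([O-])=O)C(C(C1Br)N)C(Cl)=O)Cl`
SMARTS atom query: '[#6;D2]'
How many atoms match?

The query [#6;D2] means: any carbon bonded to exactly two heavy atoms.
Check the 16 heavy atoms by environment: 7× C (D3) → no; 1× N (D1) → no; 3× O (D1) → no; 2× Cl (D1) → no; 1× N (charge +1, D3) → no; 1× O (charge -1, D1) → no; 1× Br (D1) → no.
No environment satisfies the query, so 0 matching atoms.

0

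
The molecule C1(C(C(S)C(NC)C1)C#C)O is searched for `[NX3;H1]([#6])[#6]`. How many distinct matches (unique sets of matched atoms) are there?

1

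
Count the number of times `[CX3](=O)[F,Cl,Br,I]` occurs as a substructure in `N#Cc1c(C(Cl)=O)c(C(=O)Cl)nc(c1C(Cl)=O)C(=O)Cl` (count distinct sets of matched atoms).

[CX3](=O)[F,Cl,Br,I] is the SMARTS for an acyl halide: a carbonyl carbon bonded to a halogen.
The molecule carries 4 separate instances of an acyl chloride (-C(=O)Cl) meeting every constraint; each maps to a distinct set of atoms, giving 4 matches.

4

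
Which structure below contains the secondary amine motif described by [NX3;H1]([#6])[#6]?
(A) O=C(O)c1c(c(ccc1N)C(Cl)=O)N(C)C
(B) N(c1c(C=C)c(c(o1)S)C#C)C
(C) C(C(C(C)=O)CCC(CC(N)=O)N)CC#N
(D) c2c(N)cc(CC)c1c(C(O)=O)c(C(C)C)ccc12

B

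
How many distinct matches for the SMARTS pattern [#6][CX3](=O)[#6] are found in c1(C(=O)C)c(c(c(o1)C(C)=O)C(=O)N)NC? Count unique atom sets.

2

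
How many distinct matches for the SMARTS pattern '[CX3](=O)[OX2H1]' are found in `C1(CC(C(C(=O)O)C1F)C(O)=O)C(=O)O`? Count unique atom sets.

3

[CX3](=O)[OX2H1] is the SMARTS for a carboxylic acid: an sp2 carbon double-bonded to O and single-bonded to an -OH oxygen.
The molecule carries 3 separate instances of a carboxylic acid group (-C(=O)OH) meeting every constraint; each maps to a distinct set of atoms, giving 3 matches.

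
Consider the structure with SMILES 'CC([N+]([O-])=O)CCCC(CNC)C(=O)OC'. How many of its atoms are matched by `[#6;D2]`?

4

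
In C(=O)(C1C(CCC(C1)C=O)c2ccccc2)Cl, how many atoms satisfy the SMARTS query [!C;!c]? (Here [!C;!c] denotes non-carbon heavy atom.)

The query [!C;!c] means: neither aliphatic nor aromatic carbon — same as [!#6].
Check the 17 heavy atoms by environment: 8× C → no; 2× O → match; 1× Cl → match; 6× c (aromatic) → no.
Summing the matching environments: 2 + 1 = 3 matching atoms.

3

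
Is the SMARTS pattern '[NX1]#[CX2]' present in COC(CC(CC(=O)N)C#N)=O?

Yes

The pattern [NX1]#[CX2] describes a nitrogen triple-bonded to a two-connected carbon — a nitrile.
The molecule carries a nitrile (-C#N), whose atoms satisfy every constraint of the query, so the pattern matches.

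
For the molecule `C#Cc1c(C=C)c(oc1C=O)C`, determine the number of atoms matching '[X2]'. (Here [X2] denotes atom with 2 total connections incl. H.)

The query [X2] means: any atom with exactly two total connections (bonds + H).
Check the 12 heavy atoms by environment: 1× o (aromatic, X2) → match; 4× c (aromatic, X3) → no; 3× C (X3) → no; 1× O (X1) → no; 2× C (X2) → match; 1× C (X4) → no.
Summing the matching environments: 1 + 2 = 3 matching atoms.

3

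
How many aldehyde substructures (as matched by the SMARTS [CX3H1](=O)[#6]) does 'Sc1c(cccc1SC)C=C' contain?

[CX3H1](=O)[#6] is the SMARTS for an aldehyde: an sp2 carbon with one H, double-bonded to O and single-bonded to carbon.
No fragment in the molecule satisfies every constraint, giving 0 matches.

0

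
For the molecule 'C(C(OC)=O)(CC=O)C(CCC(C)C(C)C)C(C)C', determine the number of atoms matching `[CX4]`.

14

Check the 19 heavy atoms by environment: 14× C (X4) → match; 2× C (X3) → no; 2× O (X1) → no; 1× O (X2) → no.
That gives 14 matching atoms.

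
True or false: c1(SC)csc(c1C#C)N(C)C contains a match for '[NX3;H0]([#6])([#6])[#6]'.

True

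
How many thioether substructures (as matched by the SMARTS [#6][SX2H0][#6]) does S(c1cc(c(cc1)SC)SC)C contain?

3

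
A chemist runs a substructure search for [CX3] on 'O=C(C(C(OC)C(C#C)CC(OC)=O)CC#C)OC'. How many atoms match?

The query [CX3] means: C with X3: aliphatic carbon with exactly 3 total connections.
Check the 19 heavy atoms by environment: 8× C (X4) → no; 4× C (X2) → no; 2× C (X3) → match; 2× O (X1) → no; 3× O (X2) → no.
That gives 2 matching atoms.

2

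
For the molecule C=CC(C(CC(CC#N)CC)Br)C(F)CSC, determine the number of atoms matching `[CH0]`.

Check the 17 heavy atoms by environment: 5× C (H2) → no; 5× C (H1) → no; 1× S (H0) → no; 2× C (H3) → no; 1× C (H0) → match; 1× N (H0) → no; 1× F (H0) → no; 1× Br (H0) → no.
That gives 1 matching atom.

1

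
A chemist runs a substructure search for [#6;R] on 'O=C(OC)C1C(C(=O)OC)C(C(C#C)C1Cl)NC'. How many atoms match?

The query [#6;R] means: carbon that is part of a ring.
Check the 18 heavy atoms by environment: 5× C (in 5-ring) → match; 7× C (acyclic) → no; 4× O (acyclic) → no; 1× N (acyclic) → no; 1× Cl (acyclic) → no.
That gives 5 matching atoms.

5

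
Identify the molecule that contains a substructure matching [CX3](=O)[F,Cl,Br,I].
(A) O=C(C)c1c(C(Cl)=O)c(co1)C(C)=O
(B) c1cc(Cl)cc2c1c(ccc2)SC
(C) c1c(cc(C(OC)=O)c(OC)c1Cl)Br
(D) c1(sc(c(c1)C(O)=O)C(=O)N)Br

A

[CX3](=O)[F,Cl,Br,I] describes a carbonyl carbon bonded to a halogen (an acyl halide).
(A) contains an acyl chloride (-C(=O)Cl), which satisfies every atom and bond constraint.
(B) has a chloro substituent but the Cl is not on a carbonyl carbon.
(C) has a methyl-ester group (-C(=O)OCH3) but the carbonyl is bonded to -O-C, not to a halogen.
(D) has a carboxylic acid group (-C(=O)OH) but the carbonyl is bonded to -OH, not to a halogen.
So the answer is (A).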